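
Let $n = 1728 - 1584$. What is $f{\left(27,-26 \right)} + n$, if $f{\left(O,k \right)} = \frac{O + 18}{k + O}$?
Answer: $189$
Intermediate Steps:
$f{\left(O,k \right)} = \frac{18 + O}{O + k}$
$n = 144$ ($n = 1728 - 1584 = 144$)
$f{\left(27,-26 \right)} + n = \frac{18 + 27}{27 - 26} + 144 = 1^{-1} \cdot 45 + 144 = 1 \cdot 45 + 144 = 45 + 144 = 189$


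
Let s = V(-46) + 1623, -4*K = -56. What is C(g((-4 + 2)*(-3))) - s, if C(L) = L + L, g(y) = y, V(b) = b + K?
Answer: -1579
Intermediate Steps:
K = 14 (K = -¼*(-56) = 14)
V(b) = 14 + b (V(b) = b + 14 = 14 + b)
C(L) = 2*L
s = 1591 (s = (14 - 46) + 1623 = -32 + 1623 = 1591)
C(g((-4 + 2)*(-3))) - s = 2*((-4 + 2)*(-3)) - 1*1591 = 2*(-2*(-3)) - 1591 = 2*6 - 1591 = 12 - 1591 = -1579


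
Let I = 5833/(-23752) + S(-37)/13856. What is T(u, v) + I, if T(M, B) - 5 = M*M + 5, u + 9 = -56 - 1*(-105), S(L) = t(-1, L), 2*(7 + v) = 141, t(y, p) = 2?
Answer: 33111415111/20569232 ≈ 1609.8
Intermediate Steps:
v = 127/2 (v = -7 + (½)*141 = -7 + 141/2 = 127/2 ≈ 63.500)
S(L) = 2
I = -5048409/20569232 (I = 5833/(-23752) + 2/13856 = 5833*(-1/23752) + 2*(1/13856) = -5833/23752 + 1/6928 = -5048409/20569232 ≈ -0.24543)
u = 40 (u = -9 + (-56 - 1*(-105)) = -9 + (-56 + 105) = -9 + 49 = 40)
T(M, B) = 10 + M² (T(M, B) = 5 + (M*M + 5) = 5 + (M² + 5) = 5 + (5 + M²) = 10 + M²)
T(u, v) + I = (10 + 40²) - 5048409/20569232 = (10 + 1600) - 5048409/20569232 = 1610 - 5048409/20569232 = 33111415111/20569232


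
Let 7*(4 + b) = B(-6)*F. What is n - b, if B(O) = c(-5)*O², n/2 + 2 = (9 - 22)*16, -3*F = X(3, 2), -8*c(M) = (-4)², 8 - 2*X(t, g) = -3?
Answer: -3044/7 ≈ -434.86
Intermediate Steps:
X(t, g) = 11/2 (X(t, g) = 4 - ½*(-3) = 4 + 3/2 = 11/2)
c(M) = -2 (c(M) = -⅛*(-4)² = -⅛*16 = -2)
F = -11/6 (F = -⅓*11/2 = -11/6 ≈ -1.8333)
n = -420 (n = -4 + 2*((9 - 22)*16) = -4 + 2*(-13*16) = -4 + 2*(-208) = -4 - 416 = -420)
B(O) = -2*O²
b = 104/7 (b = -4 + (-2*(-6)²*(-11/6))/7 = -4 + (-2*36*(-11/6))/7 = -4 + (-72*(-11/6))/7 = -4 + (⅐)*132 = -4 + 132/7 = 104/7 ≈ 14.857)
n - b = -420 - 1*104/7 = -420 - 104/7 = -3044/7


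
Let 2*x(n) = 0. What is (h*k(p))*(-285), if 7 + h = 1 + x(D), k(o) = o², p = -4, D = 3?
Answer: 27360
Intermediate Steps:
x(n) = 0 (x(n) = (½)*0 = 0)
h = -6 (h = -7 + (1 + 0) = -7 + 1 = -6)
(h*k(p))*(-285) = -6*(-4)²*(-285) = -6*16*(-285) = -96*(-285) = 27360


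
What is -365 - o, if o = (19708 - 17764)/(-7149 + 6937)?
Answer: -18859/53 ≈ -355.83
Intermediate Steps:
o = -486/53 (o = 1944/(-212) = 1944*(-1/212) = -486/53 ≈ -9.1698)
-365 - o = -365 - 1*(-486/53) = -365 + 486/53 = -18859/53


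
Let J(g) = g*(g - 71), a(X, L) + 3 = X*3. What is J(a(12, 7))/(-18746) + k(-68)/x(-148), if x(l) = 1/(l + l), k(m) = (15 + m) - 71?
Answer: 344027219/9373 ≈ 36704.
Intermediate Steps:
k(m) = -56 + m
a(X, L) = -3 + 3*X (a(X, L) = -3 + X*3 = -3 + 3*X)
J(g) = g*(-71 + g)
x(l) = 1/(2*l)
J(a(12, 7))/(-18746) + k(-68)/x(-148) = ((-3 + 3*12)*(-71 + (-3 + 3*12)))/(-18746) + (-56 - 68)/(((1/2)/(-148))) = ((-3 + 36)*(-71 + (-3 + 36)))*(-1/18746) - 124/((1/2)*(-1/148)) = (33*(-71 + 33))*(-1/18746) - 124/(-1/296) = (33*(-38))*(-1/18746) - 124*(-296) = -1254*(-1/18746) + 36704 = 627/9373 + 36704 = 344027219/9373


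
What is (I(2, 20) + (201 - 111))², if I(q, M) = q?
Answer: 8464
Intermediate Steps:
(I(2, 20) + (201 - 111))² = (2 + (201 - 111))² = (2 + 90)² = 92² = 8464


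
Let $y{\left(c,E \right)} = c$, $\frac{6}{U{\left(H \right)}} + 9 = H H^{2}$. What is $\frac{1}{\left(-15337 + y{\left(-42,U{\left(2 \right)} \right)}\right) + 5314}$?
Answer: $- \frac{1}{10065} \approx -9.9354 \cdot 10^{-5}$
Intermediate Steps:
$U{\left(H \right)} = \frac{6}{-9 + H^{3}}$ ($U{\left(H \right)} = \frac{6}{-9 + H H^{2}} = \frac{6}{-9 + H^{3}}$)
$\frac{1}{\left(-15337 + y{\left(-42,U{\left(2 \right)} \right)}\right) + 5314} = \frac{1}{\left(-15337 - 42\right) + 5314} = \frac{1}{-15379 + 5314} = \frac{1}{-10065} = - \frac{1}{10065}$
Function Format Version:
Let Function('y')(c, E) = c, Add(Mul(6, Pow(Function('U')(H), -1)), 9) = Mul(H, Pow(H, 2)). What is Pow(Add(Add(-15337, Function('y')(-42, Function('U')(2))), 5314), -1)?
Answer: Rational(-1, 10065) ≈ -9.9354e-5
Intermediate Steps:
Function('U')(H) = Mul(6, Pow(Add(-9, Pow(H, 3)), -1)) (Function('U')(H) = Mul(6, Pow(Add(-9, Mul(H, Pow(H, 2))), -1)) = Mul(6, Pow(Add(-9, Pow(H, 3)), -1)))
Pow(Add(Add(-15337, Function('y')(-42, Function('U')(2))), 5314), -1) = Pow(Add(Add(-15337, -42), 5314), -1) = Pow(Add(-15379, 5314), -1) = Pow(-10065, -1) = Rational(-1, 10065)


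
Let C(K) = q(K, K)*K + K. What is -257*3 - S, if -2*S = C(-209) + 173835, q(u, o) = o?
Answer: 215765/2 ≈ 1.0788e+5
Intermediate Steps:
C(K) = K + K**2 (C(K) = K*K + K = K**2 + K = K + K**2)
S = -217307/2 (S = -(-209*(1 - 209) + 173835)/2 = -(-209*(-208) + 173835)/2 = -(43472 + 173835)/2 = -1/2*217307 = -217307/2 ≈ -1.0865e+5)
-257*3 - S = -257*3 - 1*(-217307/2) = -771 + 217307/2 = 215765/2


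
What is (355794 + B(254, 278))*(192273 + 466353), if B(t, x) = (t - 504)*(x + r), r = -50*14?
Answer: 303820222044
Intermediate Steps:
r = -700
B(t, x) = (-700 + x)*(-504 + t) (B(t, x) = (t - 504)*(x - 700) = (-504 + t)*(-700 + x) = (-700 + x)*(-504 + t))
(355794 + B(254, 278))*(192273 + 466353) = (355794 + (352800 - 700*254 - 504*278 + 254*278))*(192273 + 466353) = (355794 + (352800 - 177800 - 140112 + 70612))*658626 = (355794 + 105500)*658626 = 461294*658626 = 303820222044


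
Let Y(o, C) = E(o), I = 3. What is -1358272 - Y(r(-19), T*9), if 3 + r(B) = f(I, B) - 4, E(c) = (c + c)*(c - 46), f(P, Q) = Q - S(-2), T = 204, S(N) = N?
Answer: -1361632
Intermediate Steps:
f(P, Q) = 2 + Q (f(P, Q) = Q - 1*(-2) = Q + 2 = 2 + Q)
E(c) = 2*c*(-46 + c) (E(c) = (2*c)*(-46 + c) = 2*c*(-46 + c))
r(B) = -5 + B (r(B) = -3 + ((2 + B) - 4) = -3 + (-2 + B) = -5 + B)
Y(o, C) = 2*o*(-46 + o)
-1358272 - Y(r(-19), T*9) = -1358272 - 2*(-5 - 19)*(-46 + (-5 - 19)) = -1358272 - 2*(-24)*(-46 - 24) = -1358272 - 2*(-24)*(-70) = -1358272 - 1*3360 = -1358272 - 3360 = -1361632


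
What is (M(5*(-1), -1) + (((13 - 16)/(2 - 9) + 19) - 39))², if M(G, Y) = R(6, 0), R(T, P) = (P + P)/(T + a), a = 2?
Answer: 18769/49 ≈ 383.04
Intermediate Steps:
R(T, P) = 2*P/(2 + T) (R(T, P) = (P + P)/(T + 2) = (2*P)/(2 + T) = 2*P/(2 + T))
M(G, Y) = 0 (M(G, Y) = 2*0/(2 + 6) = 2*0/8 = 2*0*(⅛) = 0)
(M(5*(-1), -1) + (((13 - 16)/(2 - 9) + 19) - 39))² = (0 + (((13 - 16)/(2 - 9) + 19) - 39))² = (0 + ((-3/(-7) + 19) - 39))² = (0 + ((-3*(-⅐) + 19) - 39))² = (0 + ((3/7 + 19) - 39))² = (0 + (136/7 - 39))² = (0 - 137/7)² = (-137/7)² = 18769/49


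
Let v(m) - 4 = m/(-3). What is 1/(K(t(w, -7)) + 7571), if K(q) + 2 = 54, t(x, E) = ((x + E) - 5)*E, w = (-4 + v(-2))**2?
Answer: 1/7623 ≈ 0.00013118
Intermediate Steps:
v(m) = 4 - m/3 (v(m) = 4 + m/(-3) = 4 + m*(-1/3) = 4 - m/3)
w = 4/9 (w = (-4 + (4 - 1/3*(-2)))**2 = (-4 + (4 + 2/3))**2 = (-4 + 14/3)**2 = (2/3)**2 = 4/9 ≈ 0.44444)
t(x, E) = E*(-5 + E + x) (t(x, E) = ((E + x) - 5)*E = (-5 + E + x)*E = E*(-5 + E + x))
K(q) = 52 (K(q) = -2 + 54 = 52)
1/(K(t(w, -7)) + 7571) = 1/(52 + 7571) = 1/7623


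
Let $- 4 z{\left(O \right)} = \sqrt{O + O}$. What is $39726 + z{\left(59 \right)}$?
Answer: $39726 - \frac{\sqrt{118}}{4} \approx 39723.0$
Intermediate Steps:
$z{\left(O \right)} = - \frac{\sqrt{2} \sqrt{O}}{4}$ ($z{\left(O \right)} = - \frac{\sqrt{O + O}}{4} = - \frac{\sqrt{2 O}}{4} = - \frac{\sqrt{2} \sqrt{O}}{4}$)
$39726 + z{\left(59 \right)} = 39726 - \frac{\sqrt{2} \sqrt{59}}{4} = 39726 - \frac{\sqrt{118}}{4}$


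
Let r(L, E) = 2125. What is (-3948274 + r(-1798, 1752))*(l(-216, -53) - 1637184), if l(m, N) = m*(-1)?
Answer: 6459719636232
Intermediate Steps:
l(m, N) = -m
(-3948274 + r(-1798, 1752))*(l(-216, -53) - 1637184) = (-3948274 + 2125)*(-1*(-216) - 1637184) = -3946149*(216 - 1637184) = -3946149*(-1636968) = 6459719636232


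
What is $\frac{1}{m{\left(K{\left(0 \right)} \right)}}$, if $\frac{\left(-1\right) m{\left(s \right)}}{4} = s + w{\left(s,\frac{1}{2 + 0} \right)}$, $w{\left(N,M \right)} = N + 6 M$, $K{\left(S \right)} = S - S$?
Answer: $- \frac{1}{12} \approx -0.083333$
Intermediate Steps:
$K{\left(S \right)} = 0$
$m{\left(s \right)} = -12 - 8 s$ ($m{\left(s \right)} = - 4 \left(s + \left(s + \frac{6}{2 + 0}\right)\right) = - 4 \left(s + \left(s + \frac{6}{2}\right)\right) = - 4 \left(s + \left(s + 6 \cdot \frac{1}{2}\right)\right) = - 4 \left(s + \left(s + 3\right)\right) = - 4 \left(s + \left(3 + s\right)\right) = - 4 \left(3 + 2 s\right) = -12 - 8 s$)
$\frac{1}{m{\left(K{\left(0 \right)} \right)}} = \frac{1}{-12 - 0} = \frac{1}{-12 + 0} = \frac{1}{-12} = - \frac{1}{12}$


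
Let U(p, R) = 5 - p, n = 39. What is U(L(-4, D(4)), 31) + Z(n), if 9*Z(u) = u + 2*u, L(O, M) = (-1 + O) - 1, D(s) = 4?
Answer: 24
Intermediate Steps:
L(O, M) = -2 + O
Z(u) = u/3 (Z(u) = (u + 2*u)/9 = (3*u)/9 = u/3)
U(L(-4, D(4)), 31) + Z(n) = (5 - (-2 - 4)) + (⅓)*39 = (5 - 1*(-6)) + 13 = (5 + 6) + 13 = 11 + 13 = 24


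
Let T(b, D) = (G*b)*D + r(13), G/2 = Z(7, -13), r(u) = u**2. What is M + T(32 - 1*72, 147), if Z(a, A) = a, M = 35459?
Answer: -46692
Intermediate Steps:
G = 14 (G = 2*7 = 14)
T(b, D) = 169 + 14*D*b (T(b, D) = (14*b)*D + 13**2 = 14*D*b + 169 = 169 + 14*D*b)
M + T(32 - 1*72, 147) = 35459 + (169 + 14*147*(32 - 1*72)) = 35459 + (169 + 14*147*(32 - 72)) = 35459 + (169 + 14*147*(-40)) = 35459 + (169 - 82320) = 35459 - 82151 = -46692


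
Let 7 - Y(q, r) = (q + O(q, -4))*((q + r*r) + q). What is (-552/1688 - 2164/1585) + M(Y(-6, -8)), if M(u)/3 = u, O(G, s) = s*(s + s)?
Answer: -1350011194/334435 ≈ -4036.7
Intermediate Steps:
O(G, s) = 2*s² (O(G, s) = s*(2*s) = 2*s²)
Y(q, r) = 7 - (32 + q)*(r² + 2*q) (Y(q, r) = 7 - (q + 2*(-4)²)*((q + r*r) + q) = 7 - (q + 2*16)*((q + r²) + q) = 7 - (q + 32)*(r² + 2*q) = 7 - (32 + q)*(r² + 2*q))
M(u) = 3*u
(-552/1688 - 2164/1585) + M(Y(-6, -8)) = (-552/1688 - 2164/1585) + 3*(7 - 64*(-6) - 32*(-8)² - 2*(-6)² - 1*(-6)*(-8)²) = (-552*1/1688 - 2164*1/1585) + 3*(7 + 384 - 32*64 - 2*36 - 1*(-6)*64) = (-69/211 - 2164/1585) + 3*(7 + 384 - 2048 - 72 + 384) = -565969/334435 + 3*(-1345) = -565969/334435 - 4035 = -1350011194/334435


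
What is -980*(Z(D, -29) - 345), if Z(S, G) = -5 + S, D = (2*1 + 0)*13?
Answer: 317520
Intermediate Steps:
D = 26 (D = (2 + 0)*13 = 2*13 = 26)
-980*(Z(D, -29) - 345) = -980*((-5 + 26) - 345) = -980*(21 - 345) = -980*(-324) = 317520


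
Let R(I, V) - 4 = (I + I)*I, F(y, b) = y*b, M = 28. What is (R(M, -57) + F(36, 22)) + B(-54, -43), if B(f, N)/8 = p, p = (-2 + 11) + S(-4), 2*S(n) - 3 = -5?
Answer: 2428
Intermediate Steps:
S(n) = -1 (S(n) = 3/2 + (½)*(-5) = 3/2 - 5/2 = -1)
p = 8 (p = (-2 + 11) - 1 = 9 - 1 = 8)
F(y, b) = b*y
B(f, N) = 64 (B(f, N) = 8*8 = 64)
R(I, V) = 4 + 2*I² (R(I, V) = 4 + (I + I)*I = 4 + (2*I)*I = 4 + 2*I²)
(R(M, -57) + F(36, 22)) + B(-54, -43) = ((4 + 2*28²) + 22*36) + 64 = ((4 + 2*784) + 792) + 64 = ((4 + 1568) + 792) + 64 = (1572 + 792) + 64 = 2364 + 64 = 2428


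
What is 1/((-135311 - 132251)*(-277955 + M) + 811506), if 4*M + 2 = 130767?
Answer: 2/131248141967 ≈ 1.5238e-11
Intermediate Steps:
M = 130765/4 (M = -1/2 + (1/4)*130767 = -1/2 + 130767/4 = 130765/4 ≈ 32691.)
1/((-135311 - 132251)*(-277955 + M) + 811506) = 1/((-135311 - 132251)*(-277955 + 130765/4) + 811506) = 1/(-267562*(-981055/4) + 811506) = 1/(131246518955/2 + 811506) = 1/(131248141967/2) = 2/131248141967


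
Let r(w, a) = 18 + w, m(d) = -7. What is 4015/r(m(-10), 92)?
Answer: 365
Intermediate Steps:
4015/r(m(-10), 92) = 4015/(18 - 7) = 4015/11 = 4015*(1/11) = 365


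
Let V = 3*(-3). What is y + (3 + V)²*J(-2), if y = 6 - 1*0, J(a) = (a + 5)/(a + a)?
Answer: -21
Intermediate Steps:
V = -9
J(a) = (5 + a)/(2*a) (J(a) = (5 + a)/((2*a)) = (5 + a)*(1/(2*a)) = (5 + a)/(2*a))
y = 6 (y = 6 + 0 = 6)
y + (3 + V)²*J(-2) = 6 + (3 - 9)²*((½)*(5 - 2)/(-2)) = 6 + (-6)²*((½)*(-½)*3) = 6 + 36*(-¾) = 6 - 27 = -21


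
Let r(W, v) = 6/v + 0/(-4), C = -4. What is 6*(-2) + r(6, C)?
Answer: -27/2 ≈ -13.500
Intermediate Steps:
r(W, v) = 6/v (r(W, v) = 6/v + 0*(-1/4) = 6/v + 0 = 6/v)
6*(-2) + r(6, C) = 6*(-2) + 6/(-4) = -12 + 6*(-1/4) = -12 - 3/2 = -27/2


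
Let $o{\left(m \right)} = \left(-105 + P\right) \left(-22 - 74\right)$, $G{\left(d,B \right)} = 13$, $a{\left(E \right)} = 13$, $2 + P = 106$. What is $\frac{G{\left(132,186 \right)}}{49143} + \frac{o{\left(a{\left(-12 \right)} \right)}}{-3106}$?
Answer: $- \frac{2338675}{76319079} \approx -0.030643$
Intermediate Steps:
$P = 104$ ($P = -2 + 106 = 104$)
$o{\left(m \right)} = 96$ ($o{\left(m \right)} = \left(-105 + 104\right) \left(-22 - 74\right) = \left(-1\right) \left(-96\right) = 96$)
$\frac{G{\left(132,186 \right)}}{49143} + \frac{o{\left(a{\left(-12 \right)} \right)}}{-3106} = \frac{13}{49143} + \frac{96}{-3106} = 13 \cdot \frac{1}{49143} + 96 \left(- \frac{1}{3106}\right) = \frac{13}{49143} - \frac{48}{1553} = - \frac{2338675}{76319079}$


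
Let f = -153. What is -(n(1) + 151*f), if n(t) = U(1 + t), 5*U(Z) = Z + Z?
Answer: 115511/5 ≈ 23102.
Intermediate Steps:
U(Z) = 2*Z/5 (U(Z) = (Z + Z)/5 = (2*Z)/5 = 2*Z/5)
n(t) = ⅖ + 2*t/5 (n(t) = 2*(1 + t)/5 = ⅖ + 2*t/5)
-(n(1) + 151*f) = -((⅖ + (⅖)*1) + 151*(-153)) = -((⅖ + ⅖) - 23103) = -(⅘ - 23103) = -1*(-115511/5) = 115511/5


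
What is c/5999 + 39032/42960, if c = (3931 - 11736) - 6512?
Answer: -47613169/32214630 ≈ -1.4780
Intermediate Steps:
c = -14317 (c = -7805 - 6512 = -14317)
c/5999 + 39032/42960 = -14317/5999 + 39032/42960 = -14317*1/5999 + 39032*(1/42960) = -14317/5999 + 4879/5370 = -47613169/32214630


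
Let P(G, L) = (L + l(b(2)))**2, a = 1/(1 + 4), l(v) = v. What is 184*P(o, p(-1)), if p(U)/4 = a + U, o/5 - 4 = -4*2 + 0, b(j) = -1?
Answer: 81144/25 ≈ 3245.8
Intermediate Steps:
o = -20 (o = 20 + 5*(-4*2 + 0) = 20 + 5*(-8 + 0) = 20 + 5*(-8) = 20 - 40 = -20)
a = 1/5 ≈ 0.20000
p(U) = 4/5 + 4*U (p(U) = 4*(1/5 + U) = 4/5 + 4*U)
P(G, L) = (-1 + L)**2 (P(G, L) = (L - 1)**2 = (-1 + L)**2)
184*P(o, p(-1)) = 184*(-1 + (4/5 + 4*(-1)))**2 = 184*(-1 + (4/5 - 4))**2 = 184*(-1 - 16/5)**2 = 184*(-21/5)**2 = 184*(441/25) = 81144/25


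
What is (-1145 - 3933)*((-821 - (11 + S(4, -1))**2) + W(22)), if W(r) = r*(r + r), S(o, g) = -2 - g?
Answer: -238666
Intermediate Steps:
W(r) = 2*r**2 (W(r) = r*(2*r) = 2*r**2)
(-1145 - 3933)*((-821 - (11 + S(4, -1))**2) + W(22)) = (-1145 - 3933)*((-821 - (11 + (-2 - 1*(-1)))**2) + 2*22**2) = -5078*((-821 - (11 + (-2 + 1))**2) + 2*484) = -5078*((-821 - (11 - 1)**2) + 968) = -5078*((-821 - 1*10**2) + 968) = -5078*((-821 - 1*100) + 968) = -5078*((-821 - 100) + 968) = -5078*(-921 + 968) = -5078*47 = -238666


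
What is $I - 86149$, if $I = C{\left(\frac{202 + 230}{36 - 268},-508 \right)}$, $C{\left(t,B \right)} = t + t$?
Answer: $- \frac{2498429}{29} \approx -86153.0$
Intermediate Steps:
$C{\left(t,B \right)} = 2 t$
$I = - \frac{108}{29}$ ($I = 2 \frac{202 + 230}{36 - 268} = 2 \frac{432}{-232} = 2 \cdot 432 \left(- \frac{1}{232}\right) = 2 \left(- \frac{54}{29}\right) = - \frac{108}{29} \approx -3.7241$)
$I - 86149 = - \frac{108}{29} - 86149 = - \frac{2498429}{29}$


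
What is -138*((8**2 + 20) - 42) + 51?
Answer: -5745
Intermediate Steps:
-138*((8**2 + 20) - 42) + 51 = -138*((64 + 20) - 42) + 51 = -138*(84 - 42) + 51 = -138*42 + 51 = -5796 + 51 = -5745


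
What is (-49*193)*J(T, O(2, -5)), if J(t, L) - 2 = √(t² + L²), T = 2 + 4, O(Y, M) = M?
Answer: -18914 - 9457*√61 ≈ -92776.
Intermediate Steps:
T = 6
J(t, L) = 2 + √(L² + t²) (J(t, L) = 2 + √(t² + L²) = 2 + √(L² + t²))
(-49*193)*J(T, O(2, -5)) = (-49*193)*(2 + √((-5)² + 6²)) = -9457*(2 + √(25 + 36)) = -9457*(2 + √61) = -18914 - 9457*√61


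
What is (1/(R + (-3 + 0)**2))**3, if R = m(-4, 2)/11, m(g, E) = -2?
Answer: 1331/912673 ≈ 0.0014584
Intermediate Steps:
R = -2/11 ≈ -0.18182
(1/(R + (-3 + 0)**2))**3 = (1/(-2/11 + (-3 + 0)**2))**3 = (1/(-2/11 + (-3)**2))**3 = (1/(-2/11 + 9))**3 = (1/(97/11))**3 = (11/97)**3 = 1331/912673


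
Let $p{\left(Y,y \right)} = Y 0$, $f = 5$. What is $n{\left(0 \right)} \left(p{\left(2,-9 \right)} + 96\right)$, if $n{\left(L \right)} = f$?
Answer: $480$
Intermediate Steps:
$n{\left(L \right)} = 5$
$p{\left(Y,y \right)} = 0$
$n{\left(0 \right)} \left(p{\left(2,-9 \right)} + 96\right) = 5 \left(0 + 96\right) = 5 \cdot 96 = 480$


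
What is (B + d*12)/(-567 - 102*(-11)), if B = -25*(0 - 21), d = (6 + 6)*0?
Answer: 35/37 ≈ 0.94595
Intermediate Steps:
d = 0 (d = 12*0 = 0)
B = 525 (B = -25*(-21) = 525)
(B + d*12)/(-567 - 102*(-11)) = (525 + 0*12)/(-567 - 102*(-11)) = (525 + 0)/(-567 + 1122) = 525/555 = 525*(1/555) = 35/37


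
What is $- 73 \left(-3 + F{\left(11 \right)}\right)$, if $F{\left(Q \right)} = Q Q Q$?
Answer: $-96944$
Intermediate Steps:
$F{\left(Q \right)} = Q^{3}$ ($F{\left(Q \right)} = Q^{2} Q = Q^{3}$)
$- 73 \left(-3 + F{\left(11 \right)}\right) = - 73 \left(-3 + 11^{3}\right) = - 73 \left(-3 + 1331\right) = \left(-73\right) 1328 = -96944$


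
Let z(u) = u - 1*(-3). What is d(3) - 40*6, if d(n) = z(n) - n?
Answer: -237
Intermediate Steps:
z(u) = 3 + u (z(u) = u + 3 = 3 + u)
d(n) = 3 (d(n) = (3 + n) - n = 3)
d(3) - 40*6 = 3 - 40*6 = 3 - 240 = -237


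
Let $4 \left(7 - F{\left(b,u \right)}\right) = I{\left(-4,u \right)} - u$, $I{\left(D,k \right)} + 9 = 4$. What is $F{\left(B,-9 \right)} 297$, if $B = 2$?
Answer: $1782$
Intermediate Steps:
$I{\left(D,k \right)} = -5$ ($I{\left(D,k \right)} = -9 + 4 = -5$)
$F{\left(b,u \right)} = \frac{33}{4} + \frac{u}{4}$ ($F{\left(b,u \right)} = 7 - \frac{-5 - u}{4} = 7 + \left(\frac{5}{4} + \frac{u}{4}\right) = \frac{33}{4} + \frac{u}{4}$)
$F{\left(B,-9 \right)} 297 = \left(\frac{33}{4} + \frac{1}{4} \left(-9\right)\right) 297 = \left(\frac{33}{4} - \frac{9}{4}\right) 297 = 6 \cdot 297 = 1782$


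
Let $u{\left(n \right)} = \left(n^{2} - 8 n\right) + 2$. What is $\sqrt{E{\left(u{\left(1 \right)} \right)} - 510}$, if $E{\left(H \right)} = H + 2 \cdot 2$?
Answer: $i \sqrt{511} \approx 22.605 i$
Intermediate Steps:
$u{\left(n \right)} = 2 + n^{2} - 8 n$
$E{\left(H \right)} = 4 + H$ ($E{\left(H \right)} = H + 4 = 4 + H$)
$\sqrt{E{\left(u{\left(1 \right)} \right)} - 510} = \sqrt{\left(4 + \left(2 + 1^{2} - 8\right)\right) - 510} = \sqrt{\left(4 + \left(2 + 1 - 8\right)\right) - 510} = \sqrt{\left(4 - 5\right) - 510} = \sqrt{-1 - 510} = \sqrt{-511} = i \sqrt{511}$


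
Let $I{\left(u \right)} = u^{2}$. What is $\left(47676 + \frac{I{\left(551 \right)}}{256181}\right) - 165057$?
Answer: $- \frac{30070478360}{256181} \approx -1.1738 \cdot 10^{5}$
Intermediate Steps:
$\left(47676 + \frac{I{\left(551 \right)}}{256181}\right) - 165057 = \left(47676 + \frac{551^{2}}{256181}\right) - 165057 = \left(47676 + 303601 \cdot \frac{1}{256181}\right) - 165057 = \left(47676 + \frac{303601}{256181}\right) - 165057 = \frac{12213988957}{256181} - 165057 = - \frac{30070478360}{256181}$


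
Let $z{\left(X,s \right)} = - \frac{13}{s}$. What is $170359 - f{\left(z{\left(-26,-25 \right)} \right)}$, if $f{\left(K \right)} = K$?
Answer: $\frac{4258962}{25} \approx 1.7036 \cdot 10^{5}$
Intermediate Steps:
$170359 - f{\left(z{\left(-26,-25 \right)} \right)} = 170359 - - \frac{13}{-25} = 170359 - \left(-13\right) \left(- \frac{1}{25}\right) = 170359 - \frac{13}{25} = \frac{4258962}{25}$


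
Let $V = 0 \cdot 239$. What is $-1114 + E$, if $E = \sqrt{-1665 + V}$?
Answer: $-1114 + 3 i \sqrt{185} \approx -1114.0 + 40.804 i$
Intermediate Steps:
$V = 0$
$E = 3 i \sqrt{185}$ ($E = \sqrt{-1665 + 0} = \sqrt{-1665} = 3 i \sqrt{185} \approx 40.804 i$)
$-1114 + E = -1114 + 3 i \sqrt{185}$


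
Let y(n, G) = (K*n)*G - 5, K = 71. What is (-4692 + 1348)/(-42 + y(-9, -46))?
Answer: -3344/29347 ≈ -0.11395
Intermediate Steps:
y(n, G) = -5 + 71*G*n (y(n, G) = (71*n)*G - 5 = 71*G*n - 5 = -5 + 71*G*n)
(-4692 + 1348)/(-42 + y(-9, -46)) = (-4692 + 1348)/(-42 + (-5 + 71*(-46)*(-9))) = -3344/(-42 + (-5 + 29394)) = -3344/(-42 + 29389) = -3344/29347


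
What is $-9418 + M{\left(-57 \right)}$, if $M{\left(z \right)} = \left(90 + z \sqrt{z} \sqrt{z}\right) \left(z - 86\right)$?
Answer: $-486895$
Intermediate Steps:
$M{\left(z \right)} = \left(-86 + z\right) \left(90 + z^{2}\right)$ ($M{\left(z \right)} = \left(90 + z^{\frac{3}{2}} \sqrt{z}\right) \left(-86 + z\right) = \left(90 + z^{2}\right) \left(-86 + z\right) = \left(-86 + z\right) \left(90 + z^{2}\right)$)
$-9418 + M{\left(-57 \right)} = -9418 + \left(-7740 + \left(-57\right)^{3} - 86 \left(-57\right)^{2} + 90 \left(-57\right)\right) = -9418 - 477477 = -486895$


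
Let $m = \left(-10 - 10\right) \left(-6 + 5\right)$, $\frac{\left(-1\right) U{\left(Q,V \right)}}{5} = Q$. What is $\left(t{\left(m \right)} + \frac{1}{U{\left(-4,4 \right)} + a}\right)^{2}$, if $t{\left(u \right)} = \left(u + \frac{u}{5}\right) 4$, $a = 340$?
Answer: $\frac{1194462721}{129600} \approx 9216.5$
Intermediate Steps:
$U{\left(Q,V \right)} = - 5 Q$
$m = 20$ ($m = \left(-20\right) \left(-1\right) = 20$)
$t{\left(u \right)} = \frac{24 u}{5}$ ($t{\left(u \right)} = \left(u + u \frac{1}{5}\right) 4 = \left(u + \frac{u}{5}\right) 4 = \frac{6 u}{5} \cdot 4 = \frac{24 u}{5}$)
$\left(t{\left(m \right)} + \frac{1}{U{\left(-4,4 \right)} + a}\right)^{2} = \left(\frac{24}{5} \cdot 20 + \frac{1}{\left(-5\right) \left(-4\right) + 340}\right)^{2} = \left(96 + \frac{1}{20 + 340}\right)^{2} = \left(96 + \frac{1}{360}\right)^{2} = \left(\frac{34561}{360}\right)^{2} = \frac{1194462721}{129600}$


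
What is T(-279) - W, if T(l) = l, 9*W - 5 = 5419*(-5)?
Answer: 2731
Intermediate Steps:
W = -3010 (W = 5/9 + (5419*(-5))/9 = 5/9 + (1/9)*(-27095) = 5/9 - 27095/9 = -3010)
T(-279) - W = -279 - 1*(-3010) = -279 + 3010 = 2731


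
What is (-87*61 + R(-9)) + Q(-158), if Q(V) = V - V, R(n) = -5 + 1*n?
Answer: -5321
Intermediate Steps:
R(n) = -5 + n
Q(V) = 0
(-87*61 + R(-9)) + Q(-158) = (-87*61 + (-5 - 9)) + 0 = (-5307 - 14) + 0 = -5321 + 0 = -5321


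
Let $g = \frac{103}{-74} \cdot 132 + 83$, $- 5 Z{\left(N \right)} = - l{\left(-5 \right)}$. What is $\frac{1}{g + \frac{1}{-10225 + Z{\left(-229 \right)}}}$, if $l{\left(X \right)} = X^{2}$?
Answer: $- \frac{378140}{38089977} \approx -0.0099275$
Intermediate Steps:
$Z{\left(N \right)} = 5$ ($Z{\left(N \right)} = - \frac{\left(-1\right) \left(-5\right)^{2}}{5} = - \frac{\left(-1\right) 25}{5} = \left(- \frac{1}{5}\right) \left(-25\right) = 5$)
$g = - \frac{3727}{37}$ ($g = 103 \left(- \frac{1}{74}\right) 132 + 83 = \left(- \frac{103}{74}\right) 132 + 83 = - \frac{6798}{37} + 83 = - \frac{3727}{37} \approx -100.73$)
$\frac{1}{g + \frac{1}{-10225 + Z{\left(-229 \right)}}} = \frac{1}{- \frac{3727}{37} + \frac{1}{-10225 + 5}} = \frac{1}{- \frac{3727}{37} + \frac{1}{-10220}} = \frac{1}{- \frac{3727}{37} - \frac{1}{10220}} = \frac{1}{- \frac{38089977}{378140}} = - \frac{378140}{38089977}$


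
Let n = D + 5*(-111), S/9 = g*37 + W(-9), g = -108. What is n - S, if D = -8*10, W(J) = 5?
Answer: 35284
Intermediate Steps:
D = -80
S = -35919 (S = 9*(-108*37 + 5) = 9*(-3996 + 5) = 9*(-3991) = -35919)
n = -635 (n = -80 + 5*(-111) = -80 - 555 = -635)
n - S = -635 - 1*(-35919) = -635 + 35919 = 35284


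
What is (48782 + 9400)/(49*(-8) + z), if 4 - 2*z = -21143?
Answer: 116364/20363 ≈ 5.7145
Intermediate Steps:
z = 21147/2 (z = 2 - 1/2*(-21143) = 2 + 21143/2 = 21147/2 ≈ 10574.)
(48782 + 9400)/(49*(-8) + z) = (48782 + 9400)/(49*(-8) + 21147/2) = 58182/(-392 + 21147/2) = 58182/(20363/2) = 58182*(2/20363) = 116364/20363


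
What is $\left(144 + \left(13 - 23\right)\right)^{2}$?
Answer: $17956$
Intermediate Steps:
$\left(144 + \left(13 - 23\right)\right)^{2} = \left(144 - 10\right)^{2} = 134^{2} = 17956$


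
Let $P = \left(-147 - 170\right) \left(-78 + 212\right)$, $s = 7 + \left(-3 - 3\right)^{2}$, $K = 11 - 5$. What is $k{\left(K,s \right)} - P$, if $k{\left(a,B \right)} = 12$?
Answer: $42490$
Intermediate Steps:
$K = 6$ ($K = 11 - 5 = 6$)
$s = 43$ ($s = 7 + \left(-6\right)^{2} = 7 + 36 = 43$)
$P = -42478$ ($P = \left(-317\right) 134 = -42478$)
$k{\left(K,s \right)} - P = 12 - -42478 = 12 + 42478 = 42490$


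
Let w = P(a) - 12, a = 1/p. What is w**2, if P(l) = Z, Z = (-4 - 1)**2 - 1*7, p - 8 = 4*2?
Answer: 36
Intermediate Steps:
p = 16 (p = 8 + 4*2 = 8 + 8 = 16)
Z = 18 (Z = (-5)**2 - 7 = 25 - 7 = 18)
a = 1/16 ≈ 0.062500
P(l) = 18
w = 6 (w = 18 - 12 = 6)
w**2 = 6**2 = 36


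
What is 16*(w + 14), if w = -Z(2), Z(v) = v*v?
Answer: 160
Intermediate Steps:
Z(v) = v**2
w = -4 (w = -1*2**2 = -1*4 = -4)
16*(w + 14) = 16*(-4 + 14) = 16*10 = 160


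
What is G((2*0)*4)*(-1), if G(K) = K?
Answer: 0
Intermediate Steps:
G((2*0)*4)*(-1) = ((2*0)*4)*(-1) = (0*4)*(-1) = 0*(-1) = 0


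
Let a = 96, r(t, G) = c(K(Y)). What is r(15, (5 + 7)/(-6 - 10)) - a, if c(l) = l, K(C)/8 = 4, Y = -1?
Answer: -64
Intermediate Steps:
K(C) = 32 (K(C) = 8*4 = 32)
r(t, G) = 32
r(15, (5 + 7)/(-6 - 10)) - a = 32 - 1*96 = 32 - 96 = -64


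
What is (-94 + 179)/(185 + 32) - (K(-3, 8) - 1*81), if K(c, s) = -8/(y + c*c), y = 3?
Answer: 53420/651 ≈ 82.058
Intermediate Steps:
K(c, s) = -8/(3 + c²) (K(c, s) = -8/(3 + c*c) = -8/(3 + c²))
(-94 + 179)/(185 + 32) - (K(-3, 8) - 1*81) = (-94 + 179)/(185 + 32) - (-8/(3 + (-3)²) - 1*81) = 85/217 - (-8/(3 + 9) - 81) = 85*(1/217) - (-8/12 - 81) = 85/217 - (-8*1/12 - 81) = 85/217 - (-⅔ - 81) = 85/217 - 1*(-245/3) = 85/217 + 245/3 = 53420/651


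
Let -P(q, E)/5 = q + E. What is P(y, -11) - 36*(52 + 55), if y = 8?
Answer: -3837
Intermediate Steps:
P(q, E) = -5*E - 5*q (P(q, E) = -5*(q + E) = -5*(E + q) = -5*E - 5*q)
P(y, -11) - 36*(52 + 55) = (-5*(-11) - 5*8) - 36*(52 + 55) = (55 - 40) - 36*107 = 15 - 3852 = -3837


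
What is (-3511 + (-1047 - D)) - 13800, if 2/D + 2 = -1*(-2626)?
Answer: -24085697/1312 ≈ -18358.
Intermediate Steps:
D = 1/1312 (D = 2/(-2 - 1*(-2626)) = 2/(-2 + 2626) = 2/2624 = 2*(1/2624) = 1/1312 ≈ 0.00076220)
(-3511 + (-1047 - D)) - 13800 = (-3511 + (-1047 - 1*1/1312)) - 13800 = (-3511 + (-1047 - 1/1312)) - 13800 = (-3511 - 1373665/1312) - 13800 = -5980097/1312 - 13800 = -24085697/1312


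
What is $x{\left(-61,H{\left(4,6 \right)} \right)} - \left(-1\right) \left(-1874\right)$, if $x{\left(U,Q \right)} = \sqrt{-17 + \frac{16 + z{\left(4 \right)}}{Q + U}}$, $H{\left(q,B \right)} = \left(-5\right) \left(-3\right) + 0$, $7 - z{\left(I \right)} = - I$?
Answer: $-1874 + \frac{i \sqrt{37214}}{46} \approx -1874.0 + 4.1937 i$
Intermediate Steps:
$z{\left(I \right)} = 7 + I$ ($z{\left(I \right)} = 7 - - I = 7 + I$)
$H{\left(q,B \right)} = 15$ ($H{\left(q,B \right)} = 15 + 0 = 15$)
$x{\left(U,Q \right)} = \sqrt{-17 + \frac{27}{Q + U}}$ ($x{\left(U,Q \right)} = \sqrt{-17 + \frac{16 + \left(7 + 4\right)}{Q + U}} = \sqrt{-17 + \frac{16 + 11}{Q + U}} = \sqrt{-17 + \frac{27}{Q + U}}$)
$x{\left(-61,H{\left(4,6 \right)} \right)} - \left(-1\right) \left(-1874\right) = \sqrt{\frac{27 - 255 - -1037}{15 - 61}} - \left(-1\right) \left(-1874\right) = \sqrt{\frac{27 - 255 + 1037}{-46}} - 1874 = \sqrt{\left(- \frac{1}{46}\right) 809} - 1874 = \sqrt{- \frac{809}{46}} - 1874 = \frac{i \sqrt{37214}}{46} - 1874 = -1874 + \frac{i \sqrt{37214}}{46}$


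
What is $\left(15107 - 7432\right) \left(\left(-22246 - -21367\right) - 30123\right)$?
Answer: $-237940350$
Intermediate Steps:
$\left(15107 - 7432\right) \left(\left(-22246 - -21367\right) - 30123\right) = 7675 \left(\left(-22246 + 21367\right) - 30123\right) = 7675 \left(-879 - 30123\right) = 7675 \left(-31002\right) = -237940350$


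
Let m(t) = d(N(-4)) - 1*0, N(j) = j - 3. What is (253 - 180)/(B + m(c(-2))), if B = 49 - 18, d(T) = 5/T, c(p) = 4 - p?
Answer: 511/212 ≈ 2.4104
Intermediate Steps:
N(j) = -3 + j
B = 31
m(t) = -5/7 (m(t) = 5/(-3 - 4) - 1*0 = 5/(-7) + 0 = 5*(-1/7) + 0 = -5/7 + 0 = -5/7)
(253 - 180)/(B + m(c(-2))) = (253 - 180)/(31 - 5/7) = 73/(212/7) = 73*(7/212) = 511/212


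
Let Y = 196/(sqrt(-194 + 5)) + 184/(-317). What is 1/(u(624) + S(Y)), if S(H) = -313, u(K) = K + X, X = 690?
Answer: 1/1001 ≈ 0.00099900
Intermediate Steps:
u(K) = 690 + K (u(K) = K + 690 = 690 + K)
Y = -184/317 - 28*I*sqrt(21)/9 (Y = 196/(sqrt(-189)) + 184*(-1/317) = 196/((3*I*sqrt(21))) - 184/317 = 196*(-I*sqrt(21)/63) - 184/317 = -28*I*sqrt(21)/9 - 184/317 = -184/317 - 28*I*sqrt(21)/9 ≈ -0.58044 - 14.257*I)
1/(u(624) + S(Y)) = 1/((690 + 624) - 313) = 1/(1314 - 313) = 1/1001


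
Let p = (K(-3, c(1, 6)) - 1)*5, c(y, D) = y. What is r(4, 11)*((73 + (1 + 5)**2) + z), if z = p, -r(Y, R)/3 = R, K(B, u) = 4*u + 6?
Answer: -5082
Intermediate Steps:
K(B, u) = 6 + 4*u
r(Y, R) = -3*R
p = 45 (p = ((6 + 4*1) - 1)*5 = ((6 + 4) - 1)*5 = (10 - 1)*5 = 9*5 = 45)
z = 45
r(4, 11)*((73 + (1 + 5)**2) + z) = (-3*11)*((73 + (1 + 5)**2) + 45) = -33*((73 + 6**2) + 45) = -33*((73 + 36) + 45) = -33*(109 + 45) = -33*154 = -5082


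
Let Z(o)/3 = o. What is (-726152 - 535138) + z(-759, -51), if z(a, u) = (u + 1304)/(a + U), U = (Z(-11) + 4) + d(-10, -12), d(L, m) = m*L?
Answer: -842542973/668 ≈ -1.2613e+6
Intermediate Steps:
d(L, m) = L*m
Z(o) = 3*o
U = 91 (U = (3*(-11) + 4) - 10*(-12) = (-33 + 4) + 120 = -29 + 120 = 91)
z(a, u) = (1304 + u)/(91 + a) (z(a, u) = (u + 1304)/(a + 91) = (1304 + u)/(91 + a))
(-726152 - 535138) + z(-759, -51) = (-726152 - 535138) + (1304 - 51)/(91 - 759) = -1261290 + 1253/(-668) = -1261290 - 1/668*1253 = -1261290 - 1253/668 = -842542973/668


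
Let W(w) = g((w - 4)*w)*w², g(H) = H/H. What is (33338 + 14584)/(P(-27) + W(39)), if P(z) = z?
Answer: 7987/249 ≈ 32.076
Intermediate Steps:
g(H) = 1
W(w) = w² (W(w) = 1*w² = w²)
(33338 + 14584)/(P(-27) + W(39)) = (33338 + 14584)/(-27 + 39²) = 47922/(-27 + 1521) = 47922/1494 = 47922*(1/1494) = 7987/249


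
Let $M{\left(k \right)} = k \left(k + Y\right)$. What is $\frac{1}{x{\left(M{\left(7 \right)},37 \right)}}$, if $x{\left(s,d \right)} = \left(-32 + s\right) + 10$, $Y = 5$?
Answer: $\frac{1}{62} \approx 0.016129$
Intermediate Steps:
$M{\left(k \right)} = k \left(5 + k\right)$ ($M{\left(k \right)} = k \left(k + 5\right) = k \left(5 + k\right)$)
$x{\left(s,d \right)} = -22 + s$
$\frac{1}{x{\left(M{\left(7 \right)},37 \right)}} = \frac{1}{-22 + 7 \left(5 + 7\right)} = \frac{1}{-22 + 7 \cdot 12} = \frac{1}{-22 + 84} = \frac{1}{62}$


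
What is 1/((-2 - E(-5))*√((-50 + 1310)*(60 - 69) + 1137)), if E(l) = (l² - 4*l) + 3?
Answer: I*√10203/510150 ≈ 0.000198*I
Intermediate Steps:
E(l) = 3 + l² - 4*l
1/((-2 - E(-5))*√((-50 + 1310)*(60 - 69) + 1137)) = 1/((-2 - (3 + (-5)² - 4*(-5)))*√((-50 + 1310)*(60 - 69) + 1137)) = 1/((-2 - (3 + 25 + 20))*√(1260*(-9) + 1137)) = 1/((-2 - 1*48)*√(-11340 + 1137)) = 1/((-2 - 48)*√(-10203)) = 1/(-50*I*√10203) = I*√10203/510150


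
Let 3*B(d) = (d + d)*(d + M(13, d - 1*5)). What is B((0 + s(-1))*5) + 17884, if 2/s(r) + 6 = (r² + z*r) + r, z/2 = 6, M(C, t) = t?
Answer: 4346362/243 ≈ 17886.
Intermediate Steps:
z = 12 (z = 2*6 = 12)
s(r) = 2/(-6 + r² + 13*r) (s(r) = 2/(-6 + ((r² + 12*r) + r)) = 2/(-6 + (r² + 13*r)) = 2/(-6 + r² + 13*r))
B(d) = 2*d*(-5 + 2*d)/3 (B(d) = ((d + d)*(d + (d - 1*5)))/3 = ((2*d)*(d + (d - 5)))/3 = ((2*d)*(d + (-5 + d)))/3 = ((2*d)*(-5 + 2*d))/3 = (2*d*(-5 + 2*d))/3 = 2*d*(-5 + 2*d)/3)
B((0 + s(-1))*5) + 17884 = 2*((0 + 2/(-6 + (-1)² + 13*(-1)))*5)*(-5 + 2*((0 + 2/(-6 + (-1)² + 13*(-1)))*5))/3 + 17884 = 2*((0 + 2/(-6 + 1 - 13))*5)*(-5 + 2*((0 + 2/(-6 + 1 - 13))*5))/3 + 17884 = 2*((0 + 2/(-18))*5)*(-5 + 2*((0 + 2/(-18))*5))/3 + 17884 = 2*((0 + 2*(-1/18))*5)*(-5 + 2*((0 + 2*(-1/18))*5))/3 + 17884 = 2*((0 - ⅑)*5)*(-5 + 2*((0 - ⅑)*5))/3 + 17884 = 2*(-⅑*5)*(-5 + 2*(-⅑*5))/3 + 17884 = (⅔)*(-5/9)*(-5 + 2*(-5/9)) + 17884 = (⅔)*(-5/9)*(-5 - 10/9) + 17884 = (⅔)*(-5/9)*(-55/9) + 17884 = 550/243 + 17884 = 4346362/243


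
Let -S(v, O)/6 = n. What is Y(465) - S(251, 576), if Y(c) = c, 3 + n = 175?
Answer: 1497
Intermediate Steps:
n = 172 (n = -3 + 175 = 172)
S(v, O) = -1032 (S(v, O) = -6*172 = -1032)
Y(465) - S(251, 576) = 465 - 1*(-1032) = 465 + 1032 = 1497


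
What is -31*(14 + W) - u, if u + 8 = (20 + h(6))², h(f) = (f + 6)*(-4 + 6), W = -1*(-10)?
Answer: -2672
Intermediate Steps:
W = 10
h(f) = 12 + 2*f (h(f) = (6 + f)*2 = 12 + 2*f)
u = 1928 (u = -8 + (20 + (12 + 2*6))² = -8 + (20 + (12 + 12))² = -8 + (20 + 24)² = -8 + 44² = -8 + 1936 = 1928)
-31*(14 + W) - u = -31*(14 + 10) - 1*1928 = -31*24 - 1928 = -744 - 1928 = -2672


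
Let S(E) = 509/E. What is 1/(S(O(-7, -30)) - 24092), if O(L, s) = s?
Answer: -30/723269 ≈ -4.1478e-5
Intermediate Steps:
1/(S(O(-7, -30)) - 24092) = 1/(509/(-30) - 24092) = 1/(509*(-1/30) - 24092) = 1/(-509/30 - 24092) = 1/(-723269/30) = -30/723269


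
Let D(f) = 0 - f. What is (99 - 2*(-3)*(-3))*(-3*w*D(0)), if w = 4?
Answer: 0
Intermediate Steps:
D(f) = -f
(99 - 2*(-3)*(-3))*(-3*w*D(0)) = (99 - 2*(-3)*(-3))*(-12*(-1*0)) = (99 + 6*(-3))*(-12*0) = (99 - 18)*(-3*0) = 81*0 = 0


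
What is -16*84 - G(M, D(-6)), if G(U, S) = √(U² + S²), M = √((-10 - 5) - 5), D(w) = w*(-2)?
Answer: -1344 - 2*√31 ≈ -1355.1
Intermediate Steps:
D(w) = -2*w
M = 2*I*√5 (M = √(-15 - 5) = √(-20) = 2*I*√5 ≈ 4.4721*I)
G(U, S) = √(S² + U²)
-16*84 - G(M, D(-6)) = -16*84 - √((-2*(-6))² + (2*I*√5)²) = -1344 - √(12² - 20) = -1344 - √(144 - 20) = -1344 - √124 = -1344 - 2*√31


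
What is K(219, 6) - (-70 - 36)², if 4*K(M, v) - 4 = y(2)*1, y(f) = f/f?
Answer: -44939/4 ≈ -11235.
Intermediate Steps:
y(f) = 1
K(M, v) = 5/4 (K(M, v) = 1 + (1*1)/4 = 1 + (¼)*1 = 1 + ¼ = 5/4)
K(219, 6) - (-70 - 36)² = 5/4 - (-70 - 36)² = 5/4 - 1*(-106)² = 5/4 - 1*11236 = 5/4 - 11236 = -44939/4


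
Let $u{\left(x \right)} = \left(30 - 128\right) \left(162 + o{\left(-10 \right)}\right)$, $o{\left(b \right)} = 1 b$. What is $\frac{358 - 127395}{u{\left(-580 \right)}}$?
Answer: $\frac{127037}{14896} \approx 8.5283$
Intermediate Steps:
$o{\left(b \right)} = b$
$u{\left(x \right)} = -14896$ ($u{\left(x \right)} = \left(30 - 128\right) \left(162 - 10\right) = \left(-98\right) 152 = -14896$)
$\frac{358 - 127395}{u{\left(-580 \right)}} = \frac{358 - 127395}{-14896} = \left(358 - 127395\right) \left(- \frac{1}{14896}\right) = \left(-127037\right) \left(- \frac{1}{14896}\right) = \frac{127037}{14896}$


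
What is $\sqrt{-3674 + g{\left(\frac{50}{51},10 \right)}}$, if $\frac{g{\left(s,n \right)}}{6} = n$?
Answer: $i \sqrt{3614} \approx 60.117 i$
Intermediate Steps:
$g{\left(s,n \right)} = 6 n$
$\sqrt{-3674 + g{\left(\frac{50}{51},10 \right)}} = \sqrt{-3674 + 6 \cdot 10} = \sqrt{-3674 + 60} = \sqrt{-3614} = i \sqrt{3614}$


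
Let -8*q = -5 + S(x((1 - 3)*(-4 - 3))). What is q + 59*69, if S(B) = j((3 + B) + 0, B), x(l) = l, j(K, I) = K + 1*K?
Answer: 32539/8 ≈ 4067.4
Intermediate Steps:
j(K, I) = 2*K (j(K, I) = K + K = 2*K)
S(B) = 6 + 2*B (S(B) = 2*((3 + B) + 0) = 2*(3 + B) = 6 + 2*B)
q = -29/8 (q = -(-5 + (6 + 2*((1 - 3)*(-4 - 3))))/8 = -(-5 + (6 + 2*(-2*(-7))))/8 = -(-5 + (6 + 2*14))/8 = -(-5 + (6 + 28))/8 = -(-5 + 34)/8 = -1/8*29 = -29/8 ≈ -3.6250)
q + 59*69 = -29/8 + 59*69 = -29/8 + 4071 = 32539/8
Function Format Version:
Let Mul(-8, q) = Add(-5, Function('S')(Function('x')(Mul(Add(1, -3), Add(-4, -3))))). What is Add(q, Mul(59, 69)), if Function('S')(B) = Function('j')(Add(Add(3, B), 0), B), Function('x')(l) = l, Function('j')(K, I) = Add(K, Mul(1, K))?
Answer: Rational(32539, 8) ≈ 4067.4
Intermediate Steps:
Function('j')(K, I) = Mul(2, K) (Function('j')(K, I) = Add(K, K) = Mul(2, K))
Function('S')(B) = Add(6, Mul(2, B)) (Function('S')(B) = Mul(2, Add(Add(3, B), 0)) = Mul(2, Add(3, B)) = Add(6, Mul(2, B)))
q = Rational(-29, 8) (q = Mul(Rational(-1, 8), Add(-5, Add(6, Mul(2, Mul(Add(1, -3), Add(-4, -3)))))) = Mul(Rational(-1, 8), Add(-5, Add(6, Mul(2, Mul(-2, -7))))) = Mul(Rational(-1, 8), Add(-5, Add(6, Mul(2, 14)))) = Mul(Rational(-1, 8), Add(-5, Add(6, 28))) = Mul(Rational(-1, 8), Add(-5, 34)) = Mul(Rational(-1, 8), 29) = Rational(-29, 8) ≈ -3.6250)
Add(q, Mul(59, 69)) = Add(Rational(-29, 8), Mul(59, 69)) = Add(Rational(-29, 8), 4071) = Rational(32539, 8)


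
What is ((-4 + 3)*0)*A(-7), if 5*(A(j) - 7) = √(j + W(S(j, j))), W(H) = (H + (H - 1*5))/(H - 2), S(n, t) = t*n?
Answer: 0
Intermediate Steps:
S(n, t) = n*t
W(H) = (-5 + 2*H)/(-2 + H) (W(H) = (H + (H - 5))/(-2 + H) = (H + (-5 + H))/(-2 + H) = (-5 + 2*H)/(-2 + H))
A(j) = 7 + √(j + (-5 + 2*j²)/(-2 + j²))/5 (A(j) = 7 + √(j + (-5 + 2*(j*j))/(-2 + j*j))/5 = 7 + √(j + (-5 + 2*j²)/(-2 + j²))/5)
((-4 + 3)*0)*A(-7) = ((-4 + 3)*0)*(7 + √((-5 + 2*(-7)² - 7*(-2 + (-7)²))/(-2 + (-7)²))/5) = (-1*0)*(7 + √((-5 + 2*49 - 7*(-2 + 49))/(-2 + 49))/5) = 0*(7 + √((-5 + 98 - 7*47)/47)/5) = 0*(7 + √((-5 + 98 - 329)/47)/5) = 0*(7 + √((1/47)*(-236))/5) = 0*(7 + √(-236/47)/5) = 0*(7 + (2*I*√2773/47)/5) = 0*(7 + 2*I*√2773/235) = 0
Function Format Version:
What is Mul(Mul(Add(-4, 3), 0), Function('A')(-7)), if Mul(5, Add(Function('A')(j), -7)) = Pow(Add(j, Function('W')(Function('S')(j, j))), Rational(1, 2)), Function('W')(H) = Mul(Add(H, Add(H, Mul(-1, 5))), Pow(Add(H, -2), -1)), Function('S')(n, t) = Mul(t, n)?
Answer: 0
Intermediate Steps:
Function('S')(n, t) = Mul(n, t)
Function('W')(H) = Mul(Pow(Add(-2, H), -1), Add(-5, Mul(2, H))) (Function('W')(H) = Mul(Add(H, Add(H, -5)), Pow(Add(-2, H), -1)) = Mul(Add(H, Add(-5, H)), Pow(Add(-2, H), -1)) = Mul(Add(-5, Mul(2, H)), Pow(Add(-2, H), -1)) = Mul(Pow(Add(-2, H), -1), Add(-5, Mul(2, H))))
Function('A')(j) = Add(7, Mul(Rational(1, 5), Pow(Add(j, Mul(Pow(Add(-2, Pow(j, 2)), -1), Add(-5, Mul(2, Pow(j, 2))))), Rational(1, 2)))) (Function('A')(j) = Add(7, Mul(Rational(1, 5), Pow(Add(j, Mul(Pow(Add(-2, Mul(j, j)), -1), Add(-5, Mul(2, Mul(j, j))))), Rational(1, 2)))) = Add(7, Mul(Rational(1, 5), Pow(Add(j, Mul(Pow(Add(-2, Pow(j, 2)), -1), Add(-5, Mul(2, Pow(j, 2))))), Rational(1, 2)))))
Mul(Mul(Add(-4, 3), 0), Function('A')(-7)) = Mul(Mul(Add(-4, 3), 0), Add(7, Mul(Rational(1, 5), Pow(Mul(Pow(Add(-2, Pow(-7, 2)), -1), Add(-5, Mul(2, Pow(-7, 2)), Mul(-7, Add(-2, Pow(-7, 2))))), Rational(1, 2))))) = Mul(Mul(-1, 0), Add(7, Mul(Rational(1, 5), Pow(Mul(Pow(Add(-2, 49), -1), Add(-5, Mul(2, 49), Mul(-7, Add(-2, 49)))), Rational(1, 2))))) = Mul(0, Add(7, Mul(Rational(1, 5), Pow(Mul(Pow(47, -1), Add(-5, 98, Mul(-7, 47))), Rational(1, 2))))) = Mul(0, Add(7, Mul(Rational(1, 5), Pow(Mul(Rational(1, 47), Add(-5, 98, -329)), Rational(1, 2))))) = Mul(0, Add(7, Mul(Rational(1, 5), Pow(Mul(Rational(1, 47), -236), Rational(1, 2))))) = Mul(0, Add(7, Mul(Rational(1, 5), Pow(Rational(-236, 47), Rational(1, 2))))) = Mul(0, Add(7, Mul(Rational(1, 5), Mul(Rational(2, 47), I, Pow(2773, Rational(1, 2)))))) = Mul(0, Add(7, Mul(Rational(2, 235), I, Pow(2773, Rational(1, 2))))) = 0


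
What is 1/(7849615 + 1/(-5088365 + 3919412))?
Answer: 1168953/9175831003094 ≈ 1.2739e-7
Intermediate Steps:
1/(7849615 + 1/(-5088365 + 3919412)) = 1/(7849615 + 1/(-1168953)) = 1/(7849615 - 1/1168953) = 1/(9175831003094/1168953) = 1168953/9175831003094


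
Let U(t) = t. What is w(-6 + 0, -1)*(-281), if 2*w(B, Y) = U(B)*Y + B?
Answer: 0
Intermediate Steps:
w(B, Y) = B/2 + B*Y/2 (w(B, Y) = (B*Y + B)/2 = (B + B*Y)/2 = B/2 + B*Y/2)
w(-6 + 0, -1)*(-281) = ((-6 + 0)*(1 - 1)/2)*(-281) = ((½)*(-6)*0)*(-281) = 0*(-281) = 0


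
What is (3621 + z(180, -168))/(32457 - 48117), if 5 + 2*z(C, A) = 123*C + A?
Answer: -29209/31320 ≈ -0.93260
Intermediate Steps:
z(C, A) = -5/2 + A/2 + 123*C/2 (z(C, A) = -5/2 + (123*C + A)/2 = -5/2 + (A + 123*C)/2 = -5/2 + (A/2 + 123*C/2) = -5/2 + A/2 + 123*C/2)
(3621 + z(180, -168))/(32457 - 48117) = (3621 + (-5/2 + (½)*(-168) + (123/2)*180))/(32457 - 48117) = (3621 + (-5/2 - 84 + 11070))/(-15660) = (3621 + 21967/2)*(-1/15660) = (29209/2)*(-1/15660) = -29209/31320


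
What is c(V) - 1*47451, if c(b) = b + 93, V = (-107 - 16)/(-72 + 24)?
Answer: -757687/16 ≈ -47355.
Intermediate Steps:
V = 41/16 (V = -123/(-48) = -123*(-1/48) = 41/16 ≈ 2.5625)
c(b) = 93 + b
c(V) - 1*47451 = (93 + 41/16) - 1*47451 = 1529/16 - 47451 = -757687/16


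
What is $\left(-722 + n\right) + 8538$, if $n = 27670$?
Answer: $35486$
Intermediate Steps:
$\left(-722 + n\right) + 8538 = \left(-722 + 27670\right) + 8538 = 26948 + 8538 = 35486$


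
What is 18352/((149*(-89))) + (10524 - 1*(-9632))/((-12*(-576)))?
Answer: 35109923/22915008 ≈ 1.5322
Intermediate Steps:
18352/((149*(-89))) + (10524 - 1*(-9632))/((-12*(-576))) = 18352/(-13261) + (10524 + 9632)/6912 = 18352*(-1/13261) + 20156*(1/6912) = -18352/13261 + 5039/1728 = 35109923/22915008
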